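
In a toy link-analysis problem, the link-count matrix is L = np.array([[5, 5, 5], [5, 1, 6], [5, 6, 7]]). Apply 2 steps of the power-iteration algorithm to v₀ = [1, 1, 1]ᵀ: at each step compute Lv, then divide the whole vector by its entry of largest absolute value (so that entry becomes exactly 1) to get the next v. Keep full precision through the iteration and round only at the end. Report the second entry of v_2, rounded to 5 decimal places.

Lv0 = (15.000000, 12.000000, 18.000000); divide by 18.000000 → v1 = (0.833333, 0.666667, 1.000000)
Lv1 = (12.500000, 10.833333, 15.166667); divide by 15.166667 → v2 = (0.824176, 0.714286, 1.000000)
Requested entry of v2: 195/273 = 0.71429

0.71429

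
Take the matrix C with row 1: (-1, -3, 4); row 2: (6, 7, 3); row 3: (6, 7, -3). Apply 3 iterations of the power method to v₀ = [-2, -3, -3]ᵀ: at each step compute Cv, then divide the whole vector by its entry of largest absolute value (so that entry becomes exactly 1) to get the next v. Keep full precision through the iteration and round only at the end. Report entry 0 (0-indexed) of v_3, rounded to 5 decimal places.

Cv0 = (-1.000000, -42.000000, -24.000000); divide by -42.000000 → v1 = (0.023810, 1.000000, 0.571429)
Cv1 = (-0.738095, 8.857143, 5.428571); divide by 8.857143 → v2 = (-0.083333, 1.000000, 0.612903)
Cv2 = (-0.465054, 8.338710, 4.661290); divide by 8.338710 → v3 = (-0.055770, 1.000000, 0.558994)
Requested entry of v3: 173/-3102 = -0.05577

-0.05577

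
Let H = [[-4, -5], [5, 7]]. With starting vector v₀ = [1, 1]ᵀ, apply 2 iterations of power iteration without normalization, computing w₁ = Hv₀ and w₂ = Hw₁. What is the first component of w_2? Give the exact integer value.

w1 = Hv₀ = ((-4)·1 + (-5)·1; 5·1 + 7·1) = (-9, 12)
w2 = Hw1 = ((-4)·(-9) + (-5)·12; 5·(-9) + 7·12) = (-24, 39)
The requested component of w2 is -24.

-24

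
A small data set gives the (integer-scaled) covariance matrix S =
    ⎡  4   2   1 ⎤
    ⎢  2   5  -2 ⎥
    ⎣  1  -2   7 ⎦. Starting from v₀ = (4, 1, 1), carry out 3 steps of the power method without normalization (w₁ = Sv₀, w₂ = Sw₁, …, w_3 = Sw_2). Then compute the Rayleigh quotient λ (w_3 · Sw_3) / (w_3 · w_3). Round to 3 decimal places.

λ ≈ 6.102

w1 = Sv₀ = (4·4 + 2·1 + 1·1; 2·4 + 5·1 + (-2)·1; 1·4 + (-2)·1 + 7·1) = (19, 11, 9)
w2 = Sw1 = (4·19 + 2·11 + 1·9; 2·19 + 5·11 + (-2)·9; 1·19 + (-2)·11 + 7·9) = (107, 75, 60)
w3 = Sw2 = (638, 469, 377)
Sw3 = (3867, 2867, 2339)
w3·Sw3 = 638·3867 + 469·2867 + 377·2339 = 4693572; w3·w3 = 638·638 + 469·469 + 377·377 = 769134
λ ≈ 4693572/769134 = 6.102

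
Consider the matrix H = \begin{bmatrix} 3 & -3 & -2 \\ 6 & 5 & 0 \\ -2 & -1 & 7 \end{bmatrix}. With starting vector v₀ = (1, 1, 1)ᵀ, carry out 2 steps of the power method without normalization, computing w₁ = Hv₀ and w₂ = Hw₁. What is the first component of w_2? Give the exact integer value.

-47

w1 = Hv₀ = (-2, 11, 4)
w2 = Hw1 = (-47, 43, 21)
The requested component of w2 is -47.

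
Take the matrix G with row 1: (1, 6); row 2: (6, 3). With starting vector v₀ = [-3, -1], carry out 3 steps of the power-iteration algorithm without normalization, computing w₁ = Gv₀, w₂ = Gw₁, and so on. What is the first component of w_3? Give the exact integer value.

-837

w1 = Gv₀ = (1·(-3) + 6·(-1); 6·(-3) + 3·(-1)) = (-9, -21)
w2 = Gw1 = (1·(-9) + 6·(-21); 6·(-9) + 3·(-21)) = (-135, -117)
w3 = Gw2 = (-837, -1161)
The requested component of w3 is -837.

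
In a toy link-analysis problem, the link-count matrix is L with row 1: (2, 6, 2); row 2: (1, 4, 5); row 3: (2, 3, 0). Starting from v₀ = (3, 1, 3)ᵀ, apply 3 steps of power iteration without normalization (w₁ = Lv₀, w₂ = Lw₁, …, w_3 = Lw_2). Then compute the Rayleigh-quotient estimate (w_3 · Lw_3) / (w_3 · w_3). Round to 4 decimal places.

w1 = Lv₀ = (18, 22, 9)
w2 = Lw1 = (186, 151, 102)
w3 = Lw2 = (1482, 1300, 825)
Lw3 = (12414, 10807, 6864)
w3·Lw3 = 1482·12414 + 1300·10807 + 825·6864 = 38109448; w3·w3 = 1482·1482 + 1300·1300 + 825·825 = 4566949
λ ≈ 38109448/4566949 = 8.3446

8.3446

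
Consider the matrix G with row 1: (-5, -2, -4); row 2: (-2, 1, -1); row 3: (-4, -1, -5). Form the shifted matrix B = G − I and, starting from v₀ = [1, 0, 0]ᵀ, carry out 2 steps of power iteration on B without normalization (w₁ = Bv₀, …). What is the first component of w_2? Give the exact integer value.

56

B = G − I has rows (-6, -2, -4); (-2, 0, -1); (-4, -1, -6)
w1 = Bv₀ = (-6, -2, -4)
w2 = Bw1 = (56, 16, 50)
Requested component of w2: 56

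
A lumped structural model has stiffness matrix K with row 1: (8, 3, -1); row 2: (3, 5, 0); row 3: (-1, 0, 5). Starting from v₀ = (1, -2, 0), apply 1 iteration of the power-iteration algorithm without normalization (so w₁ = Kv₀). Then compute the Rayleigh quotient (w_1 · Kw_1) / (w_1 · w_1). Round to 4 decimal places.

w1 = Kv₀ = (2, -7, -1)
Kw1 = (-4, -29, -7)
w1·Kw1 = 2·(-4) + (-7)·(-29) + (-1)·(-7) = 202; w1·w1 = 2·2 + (-7)·(-7) + (-1)·(-1) = 54
λ ≈ 202/54 = 3.7407

3.7407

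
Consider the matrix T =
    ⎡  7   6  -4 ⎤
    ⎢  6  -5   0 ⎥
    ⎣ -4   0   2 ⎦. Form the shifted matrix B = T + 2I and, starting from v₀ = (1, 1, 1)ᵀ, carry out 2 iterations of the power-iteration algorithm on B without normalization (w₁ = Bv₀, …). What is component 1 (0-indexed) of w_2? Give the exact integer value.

57

B = T + 2I has rows (9, 6, -4); (6, -3, 0); (-4, 0, 4)
w1 = Bv₀ = (11, 3, 0)
w2 = Bw1 = (117, 57, -44)
Requested component of w2: 57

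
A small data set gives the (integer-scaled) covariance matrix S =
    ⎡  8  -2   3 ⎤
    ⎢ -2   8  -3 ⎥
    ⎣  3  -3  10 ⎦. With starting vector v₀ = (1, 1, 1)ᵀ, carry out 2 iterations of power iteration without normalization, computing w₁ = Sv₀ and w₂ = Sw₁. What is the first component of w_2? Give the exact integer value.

96

w1 = Sv₀ = (8·1 + (-2)·1 + 3·1; (-2)·1 + 8·1 + (-3)·1; 3·1 + (-3)·1 + 10·1) = (9, 3, 10)
w2 = Sw1 = (8·9 + (-2)·3 + 3·10; (-2)·9 + 8·3 + (-3)·10; 3·9 + (-3)·3 + 10·10) = (96, -24, 118)
The requested component of w2 is 96.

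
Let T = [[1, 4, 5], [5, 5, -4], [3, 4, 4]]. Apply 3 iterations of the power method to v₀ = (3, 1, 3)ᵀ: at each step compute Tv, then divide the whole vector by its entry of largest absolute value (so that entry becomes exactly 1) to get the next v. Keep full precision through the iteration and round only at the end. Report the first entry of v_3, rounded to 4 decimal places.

0.8954

Tv0 = (22.00000, 8.00000, 25.00000); divide by 25.00000 → v1 = (0.88000, 0.32000, 1.00000)
Tv1 = (7.16000, 2.00000, 7.92000); divide by 7.92000 → v2 = (0.90404, 0.25253, 1.00000)
Tv2 = (6.91414, 1.78283, 7.72222); divide by 7.72222 → v3 = (0.89536, 0.23087, 1.00000)
Requested entry of v3: 1369/1529 = 0.8954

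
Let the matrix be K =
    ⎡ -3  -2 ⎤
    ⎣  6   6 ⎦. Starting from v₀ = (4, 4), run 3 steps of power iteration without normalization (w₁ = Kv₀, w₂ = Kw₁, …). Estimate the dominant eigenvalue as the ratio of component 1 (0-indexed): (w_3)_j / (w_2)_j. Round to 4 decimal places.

4.7143

w1 = Kv₀ = (-20, 48)
w2 = Kw1 = (-36, 168)
w3 = Kw2 = (-228, 792)
Ratio at component: 792 / 168 = 4.7143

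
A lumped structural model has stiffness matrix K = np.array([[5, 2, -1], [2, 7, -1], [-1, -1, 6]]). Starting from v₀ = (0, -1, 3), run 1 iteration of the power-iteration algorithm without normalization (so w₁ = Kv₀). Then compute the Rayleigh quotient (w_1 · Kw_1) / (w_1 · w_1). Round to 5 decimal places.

w1 = Kv₀ = (5·0 + 2·(-1) + (-1)·3; 2·0 + 7·(-1) + (-1)·3; (-1)·0 + (-1)·(-1) + 6·3) = (-5, -10, 19)
Kw1 = (-64, -99, 129)
w1·Kw1 = (-5)·(-64) + (-10)·(-99) + 19·129 = 3761; w1·w1 = (-5)·(-5) + (-10)·(-10) + 19·19 = 486
λ ≈ 3761/486 = 7.73868

λ ≈ 7.73868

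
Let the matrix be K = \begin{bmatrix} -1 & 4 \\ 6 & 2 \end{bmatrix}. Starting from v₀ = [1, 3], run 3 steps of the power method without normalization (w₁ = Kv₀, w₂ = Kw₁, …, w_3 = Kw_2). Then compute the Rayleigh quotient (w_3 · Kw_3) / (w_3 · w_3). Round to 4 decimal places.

w1 = Kv₀ = ((-1)·1 + 4·3; 6·1 + 2·3) = (11, 12)
w2 = Kw1 = ((-1)·11 + 4·12; 6·11 + 2·12) = (37, 90)
w3 = Kw2 = (323, 402)
Kw3 = (1285, 2742)
w3·Kw3 = 323·1285 + 402·2742 = 1517339; w3·w3 = 323·323 + 402·402 = 265933
λ ≈ 1517339/265933 = 5.7057

λ ≈ 5.7057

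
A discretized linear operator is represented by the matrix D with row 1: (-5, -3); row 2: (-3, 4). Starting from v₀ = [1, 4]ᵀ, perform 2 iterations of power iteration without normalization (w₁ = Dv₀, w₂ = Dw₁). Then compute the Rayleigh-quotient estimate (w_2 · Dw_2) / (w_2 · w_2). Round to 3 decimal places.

w1 = Dv₀ = (-17, 13)
w2 = Dw1 = (46, 103)
Dw2 = (-539, 274)
w2·Dw2 = 46·(-539) + 103·274 = 3428; w2·w2 = 46·46 + 103·103 = 12725
λ ≈ 3428/12725 = 0.269

0.269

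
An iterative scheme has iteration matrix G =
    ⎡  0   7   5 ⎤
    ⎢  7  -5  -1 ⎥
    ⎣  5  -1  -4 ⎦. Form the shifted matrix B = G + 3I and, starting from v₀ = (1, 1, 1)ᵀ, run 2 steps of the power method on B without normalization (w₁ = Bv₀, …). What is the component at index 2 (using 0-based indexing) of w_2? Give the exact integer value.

68

B = G + 3I has rows (3, 7, 5); (7, -2, -1); (5, -1, -1)
w1 = Bv₀ = (15, 4, 3)
w2 = Bw1 = (88, 94, 68)
Requested component of w2: 68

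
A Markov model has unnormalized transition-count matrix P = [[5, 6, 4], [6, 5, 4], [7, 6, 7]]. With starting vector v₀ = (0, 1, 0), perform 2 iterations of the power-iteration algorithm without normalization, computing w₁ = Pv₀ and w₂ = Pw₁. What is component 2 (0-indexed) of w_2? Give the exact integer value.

114

w1 = Pv₀ = (6, 5, 6)
w2 = Pw1 = (84, 85, 114)
The requested component of w2 is 114.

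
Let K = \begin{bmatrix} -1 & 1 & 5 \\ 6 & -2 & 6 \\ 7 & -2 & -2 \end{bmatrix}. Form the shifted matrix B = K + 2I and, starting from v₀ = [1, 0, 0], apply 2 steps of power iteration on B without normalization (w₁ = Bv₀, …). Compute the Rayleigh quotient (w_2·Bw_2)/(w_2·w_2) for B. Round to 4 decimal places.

B = K + 2I has rows (1, 1, 5); (6, 0, 6); (7, -2, 0)
w1 = Bv₀ = (1·1 + 1·0 + 5·0; 6·1 + 0·0 + 6·0; 7·1 + (-2)·0 + 0·0) = (1, 6, 7)
w2 = Bw1 = (1·1 + 1·6 + 5·7; 6·1 + 0·6 + 6·7; 7·1 + (-2)·6 + 0·7) = (42, 48, -5)
Bw2 = (65, 222, 198)
w2·Bw2 = 12396; w2·w2 = 4093; μ ≈ 12396/4093 = 3.0286

μ ≈ 3.0286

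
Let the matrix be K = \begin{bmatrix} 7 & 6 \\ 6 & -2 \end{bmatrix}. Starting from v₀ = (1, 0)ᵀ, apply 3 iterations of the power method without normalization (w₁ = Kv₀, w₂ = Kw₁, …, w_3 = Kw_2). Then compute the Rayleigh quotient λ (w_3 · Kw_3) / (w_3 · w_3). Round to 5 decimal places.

9.94163

w1 = Kv₀ = (7·1 + 6·0; 6·1 + (-2)·0) = (7, 6)
w2 = Kw1 = (7·7 + 6·6; 6·7 + (-2)·6) = (85, 30)
w3 = Kw2 = (775, 450)
Kw3 = (8125, 3750)
w3·Kw3 = 775·8125 + 450·3750 = 7984375; w3·w3 = 775·775 + 450·450 = 803125
λ ≈ 7984375/803125 = 9.94163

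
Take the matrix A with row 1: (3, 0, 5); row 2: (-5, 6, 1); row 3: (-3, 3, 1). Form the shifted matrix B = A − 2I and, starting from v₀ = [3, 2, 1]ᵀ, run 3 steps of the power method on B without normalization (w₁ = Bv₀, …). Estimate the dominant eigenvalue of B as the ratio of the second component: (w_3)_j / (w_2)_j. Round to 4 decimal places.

3.6765

B = A − 2I has rows (1, 0, 5); (-5, 4, 1); (-3, 3, -1)
w1 = Bv₀ = (1·3 + 0·2 + 5·1; (-5)·3 + 4·2 + 1·1; (-3)·3 + 3·2 + (-1)·1) = (8, -6, -4)
w2 = Bw1 = (1·8 + 0·(-6) + 5·(-4); (-5)·8 + 4·(-6) + 1·(-4); (-3)·8 + 3·(-6) + (-1)·(-4)) = (-12, -68, -38)
w3 = Bw2 = (-202, -250, -130)
Ratio: -250/-68 = 3.6765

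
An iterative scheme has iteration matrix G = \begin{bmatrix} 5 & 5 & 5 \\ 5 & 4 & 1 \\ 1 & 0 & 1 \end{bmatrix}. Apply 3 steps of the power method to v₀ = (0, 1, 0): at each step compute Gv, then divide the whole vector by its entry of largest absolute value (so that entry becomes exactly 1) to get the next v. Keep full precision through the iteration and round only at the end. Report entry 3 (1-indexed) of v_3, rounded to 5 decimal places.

Gv0 = (5.000000, 4.000000, 0.000000); divide by 5.000000 → v1 = (1.000000, 0.800000, 0.000000)
Gv1 = (9.000000, 8.200000, 1.000000); divide by 9.000000 → v2 = (1.000000, 0.911111, 0.111111)
Gv2 = (10.111111, 8.755556, 1.111111); divide by 10.111111 → v3 = (1.000000, 0.865934, 0.109890)
Requested entry of v3: 50/455 = 0.10989

0.10989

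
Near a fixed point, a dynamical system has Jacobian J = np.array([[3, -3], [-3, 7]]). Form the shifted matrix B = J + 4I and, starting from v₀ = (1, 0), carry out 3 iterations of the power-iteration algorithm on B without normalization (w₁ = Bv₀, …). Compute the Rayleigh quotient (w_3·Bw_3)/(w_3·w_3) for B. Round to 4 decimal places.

B = J + 4I has rows (7, -3); (-3, 11)
w1 = Bv₀ = (7·1 + (-3)·0; (-3)·1 + 11·0) = (7, -3)
w2 = Bw1 = (7·7 + (-3)·(-3); (-3)·7 + 11·(-3)) = (58, -54)
w3 = Bw2 = (568, -768)
Bw3 = (6280, -10152)
w3·Bw3 = 11363776; w3·w3 = 912448; μ ≈ 11363776/912448 = 12.4542

12.4542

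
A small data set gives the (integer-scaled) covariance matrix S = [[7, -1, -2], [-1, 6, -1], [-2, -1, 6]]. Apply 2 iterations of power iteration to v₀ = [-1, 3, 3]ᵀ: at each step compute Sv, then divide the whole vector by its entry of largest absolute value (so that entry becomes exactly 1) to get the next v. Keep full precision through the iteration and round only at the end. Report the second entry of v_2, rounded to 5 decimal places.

-0.58642

Sv0 = (-16.000000, 16.000000, 17.000000); divide by 17.000000 → v1 = (-0.941176, 0.941176, 1.000000)
Sv1 = (-9.529412, 5.588235, 6.941176); divide by -9.529412 → v2 = (1.000000, -0.586420, -0.728395)
Requested entry of v2: 95/-162 = -0.58642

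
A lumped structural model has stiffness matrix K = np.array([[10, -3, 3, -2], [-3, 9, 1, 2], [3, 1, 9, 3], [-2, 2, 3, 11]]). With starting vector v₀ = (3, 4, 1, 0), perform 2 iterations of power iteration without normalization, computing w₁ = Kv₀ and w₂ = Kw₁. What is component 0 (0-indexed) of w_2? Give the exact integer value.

w1 = Kv₀ = (10·3 + (-3)·4 + 3·1 + (-2)·0; (-3)·3 + 9·4 + 1·1 + 2·0; 3·3 + 1·4 + 9·1 + 3·0; (-2)·3 + 2·4 + 3·1 + 11·0) = (21, 28, 22, 5)
w2 = Kw1 = (10·21 + (-3)·28 + 3·22 + (-2)·5; (-3)·21 + 9·28 + 1·22 + 2·5; 3·21 + 1·28 + 9·22 + 3·5; (-2)·21 + 2·28 + 3·22 + 11·5) = (182, 221, 304, 135)
The requested component of w2 is 182.

182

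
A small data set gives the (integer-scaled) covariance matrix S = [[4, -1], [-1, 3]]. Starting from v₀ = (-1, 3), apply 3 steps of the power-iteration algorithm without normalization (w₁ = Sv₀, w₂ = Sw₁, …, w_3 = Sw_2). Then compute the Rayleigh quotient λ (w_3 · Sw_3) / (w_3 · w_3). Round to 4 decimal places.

w1 = Sv₀ = (4·(-1) + (-1)·3; (-1)·(-1) + 3·3) = (-7, 10)
w2 = Sw1 = (4·(-7) + (-1)·10; (-1)·(-7) + 3·10) = (-38, 37)
w3 = Sw2 = (-189, 149)
Sw3 = (-905, 636)
w3·Sw3 = (-189)·(-905) + 149·636 = 265809; w3·w3 = (-189)·(-189) + 149·149 = 57922
λ ≈ 265809/57922 = 4.5891

4.5891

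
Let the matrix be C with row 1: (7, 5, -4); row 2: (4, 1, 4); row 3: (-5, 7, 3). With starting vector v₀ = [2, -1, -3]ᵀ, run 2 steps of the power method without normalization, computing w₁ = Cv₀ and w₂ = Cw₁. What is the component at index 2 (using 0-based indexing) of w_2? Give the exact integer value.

w1 = Cv₀ = (21, -5, -26)
w2 = Cw1 = (226, -25, -218)
The requested component of w2 is -218.

-218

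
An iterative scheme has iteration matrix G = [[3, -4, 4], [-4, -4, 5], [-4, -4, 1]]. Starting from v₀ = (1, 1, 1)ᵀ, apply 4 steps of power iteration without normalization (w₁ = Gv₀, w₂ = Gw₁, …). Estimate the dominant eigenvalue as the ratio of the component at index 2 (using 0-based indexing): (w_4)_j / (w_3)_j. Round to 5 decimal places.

-4.56522

w1 = Gv₀ = (3, -3, -7)
w2 = Gw1 = (-7, -35, -7)
w3 = Gw2 = (91, 133, 161)
w4 = Gw3 = (385, -91, -735)
Ratio at component: -735 / 161 = -4.56522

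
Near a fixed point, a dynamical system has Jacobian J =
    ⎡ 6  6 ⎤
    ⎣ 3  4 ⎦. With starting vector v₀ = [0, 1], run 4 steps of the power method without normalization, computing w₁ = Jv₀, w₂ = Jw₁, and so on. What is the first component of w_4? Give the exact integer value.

5280

w1 = Jv₀ = (6·0 + 6·1; 3·0 + 4·1) = (6, 4)
w2 = Jw1 = (6·6 + 6·4; 3·6 + 4·4) = (60, 34)
w3 = Jw2 = (564, 316)
w4 = Jw3 = (5280, 2956)
The requested component of w4 is 5280.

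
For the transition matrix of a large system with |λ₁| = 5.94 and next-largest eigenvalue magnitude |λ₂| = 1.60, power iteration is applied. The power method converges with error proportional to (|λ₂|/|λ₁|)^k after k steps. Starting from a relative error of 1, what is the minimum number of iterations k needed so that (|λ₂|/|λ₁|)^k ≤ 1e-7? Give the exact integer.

13

|λ₂/λ₁| = 1.60/5.94 = 0.26936
Need k ≥ ln(1e-7) / ln(0.26936) = -16.1181 / -1.3117 ≈ 12.288
Smallest integer k satisfying the bound: 13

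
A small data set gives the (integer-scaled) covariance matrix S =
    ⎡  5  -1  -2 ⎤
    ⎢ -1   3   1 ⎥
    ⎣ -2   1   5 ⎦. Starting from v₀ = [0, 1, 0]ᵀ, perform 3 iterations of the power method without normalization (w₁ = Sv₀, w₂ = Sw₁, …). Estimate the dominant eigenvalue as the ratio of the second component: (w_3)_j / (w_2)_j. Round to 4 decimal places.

w1 = Sv₀ = (-1, 3, 1)
w2 = Sw1 = (-10, 11, 10)
w3 = Sw2 = (-81, 53, 81)
Ratio at component: 53 / 11 = 4.8182

4.8182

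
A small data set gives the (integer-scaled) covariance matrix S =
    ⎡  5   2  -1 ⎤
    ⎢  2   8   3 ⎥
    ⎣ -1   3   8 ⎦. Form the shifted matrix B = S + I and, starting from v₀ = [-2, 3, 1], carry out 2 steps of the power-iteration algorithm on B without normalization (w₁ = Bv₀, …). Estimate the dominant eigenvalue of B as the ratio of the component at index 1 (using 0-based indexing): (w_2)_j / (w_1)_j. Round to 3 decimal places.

B = S + I has rows (6, 2, -1); (2, 9, 3); (-1, 3, 9)
w1 = Bv₀ = (-7, 26, 20)
w2 = Bw1 = (-10, 280, 265)
Ratio: 280/26 = 10.769

10.769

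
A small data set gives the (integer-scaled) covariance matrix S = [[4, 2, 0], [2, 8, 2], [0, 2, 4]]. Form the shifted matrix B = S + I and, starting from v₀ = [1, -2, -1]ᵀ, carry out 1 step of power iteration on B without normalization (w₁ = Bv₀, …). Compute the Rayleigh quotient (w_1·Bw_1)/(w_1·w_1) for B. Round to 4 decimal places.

μ ≈ 9.6108

B = S + I has rows (5, 2, 0); (2, 9, 2); (0, 2, 5)
w1 = Bv₀ = (1, -18, -9)
Bw1 = (-31, -178, -81)
w1·Bw1 = 3902; w1·w1 = 406; μ ≈ 3902/406 = 9.6108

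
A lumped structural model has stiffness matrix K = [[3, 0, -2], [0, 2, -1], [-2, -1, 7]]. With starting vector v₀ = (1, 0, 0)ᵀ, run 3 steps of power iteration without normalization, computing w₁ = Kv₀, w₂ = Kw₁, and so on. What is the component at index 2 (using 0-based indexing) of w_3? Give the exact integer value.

w1 = Kv₀ = (3·1 + 0·0 + (-2)·0; 0·1 + 2·0 + (-1)·0; (-2)·1 + (-1)·0 + 7·0) = (3, 0, -2)
w2 = Kw1 = (3·3 + 0·0 + (-2)·(-2); 0·3 + 2·0 + (-1)·(-2); (-2)·3 + (-1)·0 + 7·(-2)) = (13, 2, -20)
w3 = Kw2 = (79, 24, -168)
The requested component of w3 is -168.

-168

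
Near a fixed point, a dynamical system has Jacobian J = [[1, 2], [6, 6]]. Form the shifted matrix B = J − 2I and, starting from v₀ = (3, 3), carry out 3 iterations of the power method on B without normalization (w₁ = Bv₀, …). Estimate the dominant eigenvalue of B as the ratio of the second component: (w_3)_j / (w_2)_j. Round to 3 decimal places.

μ ≈ 6.478

B = J − 2I has rows (-1, 2); (6, 4)
w1 = Bv₀ = ((-1)·3 + 2·3; 6·3 + 4·3) = (3, 30)
w2 = Bw1 = ((-1)·3 + 2·30; 6·3 + 4·30) = (57, 138)
w3 = Bw2 = (219, 894)
Ratio: 894/138 = 6.478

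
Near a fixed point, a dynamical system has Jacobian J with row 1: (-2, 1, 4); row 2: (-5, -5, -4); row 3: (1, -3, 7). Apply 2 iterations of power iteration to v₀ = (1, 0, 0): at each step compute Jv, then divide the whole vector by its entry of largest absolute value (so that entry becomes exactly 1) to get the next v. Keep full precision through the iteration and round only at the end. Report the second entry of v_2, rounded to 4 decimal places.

Jv0 = (-2.00000, -5.00000, 1.00000); divide by -5.00000 → v1 = (0.40000, 1.00000, -0.20000)
Jv1 = (-0.60000, -6.20000, -4.00000); divide by -6.20000 → v2 = (0.09677, 1.00000, 0.64516)
Requested entry of v2: 31/31 = 1.0000

1.0000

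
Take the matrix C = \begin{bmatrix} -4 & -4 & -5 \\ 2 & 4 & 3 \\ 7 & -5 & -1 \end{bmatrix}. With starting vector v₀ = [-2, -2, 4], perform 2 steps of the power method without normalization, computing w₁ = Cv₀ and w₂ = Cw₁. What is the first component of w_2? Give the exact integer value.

w1 = Cv₀ = (-4, 0, -8)
w2 = Cw1 = (56, -32, -20)
The requested component of w2 is 56.

56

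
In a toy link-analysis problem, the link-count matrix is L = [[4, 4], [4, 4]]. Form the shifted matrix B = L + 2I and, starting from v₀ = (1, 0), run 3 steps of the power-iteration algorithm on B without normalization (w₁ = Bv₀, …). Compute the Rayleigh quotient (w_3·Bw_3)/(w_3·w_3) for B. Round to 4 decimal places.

B = L + 2I has rows (6, 4); (4, 6)
w1 = Bv₀ = (6·1 + 4·0; 4·1 + 6·0) = (6, 4)
w2 = Bw1 = (6·6 + 4·4; 4·6 + 6·4) = (52, 48)
w3 = Bw2 = (504, 496)
Bw3 = (5008, 4992)
w3·Bw3 = 5000064; w3·w3 = 500032; μ ≈ 5000064/500032 = 9.9995

μ ≈ 9.9995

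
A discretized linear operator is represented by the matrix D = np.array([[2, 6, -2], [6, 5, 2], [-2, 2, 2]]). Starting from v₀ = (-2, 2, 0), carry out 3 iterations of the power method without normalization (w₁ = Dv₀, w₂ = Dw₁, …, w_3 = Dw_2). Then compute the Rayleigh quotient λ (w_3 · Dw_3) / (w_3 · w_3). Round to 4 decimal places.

λ ≈ 7.1388

w1 = Dv₀ = (8, -2, 8)
w2 = Dw1 = (-12, 54, -4)
w3 = Dw2 = (308, 190, 124)
Dw3 = (1508, 3046, 12)
w3·Dw3 = 308·1508 + 190·3046 + 124·12 = 1044692; w3·w3 = 308·308 + 190·190 + 124·124 = 146340
λ ≈ 1044692/146340 = 7.1388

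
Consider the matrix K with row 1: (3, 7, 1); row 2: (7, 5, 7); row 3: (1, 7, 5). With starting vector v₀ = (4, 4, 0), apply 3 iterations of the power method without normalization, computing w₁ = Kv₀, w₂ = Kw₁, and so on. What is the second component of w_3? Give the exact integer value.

10888

w1 = Kv₀ = (40, 48, 32)
w2 = Kw1 = (488, 744, 536)
w3 = Kw2 = (7208, 10888, 8376)
The requested component of w3 is 10888.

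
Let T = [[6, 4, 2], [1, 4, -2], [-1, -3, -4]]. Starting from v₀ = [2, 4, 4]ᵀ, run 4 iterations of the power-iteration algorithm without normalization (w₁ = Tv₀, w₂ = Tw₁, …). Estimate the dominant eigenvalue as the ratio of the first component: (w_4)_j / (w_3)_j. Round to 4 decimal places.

6.4858

w1 = Tv₀ = (6·2 + 4·4 + 2·4; 1·2 + 4·4 + (-2)·4; (-1)·2 + (-3)·4 + (-4)·4) = (36, 10, -30)
w2 = Tw1 = (6·36 + 4·10 + 2·(-30); 1·36 + 4·10 + (-2)·(-30); (-1)·36 + (-3)·10 + (-4)·(-30)) = (196, 136, 54)
w3 = Tw2 = (1828, 632, -820)
w4 = Tw3 = (11856, 5996, -444)
Ratio at component: 11856 / 1828 = 6.4858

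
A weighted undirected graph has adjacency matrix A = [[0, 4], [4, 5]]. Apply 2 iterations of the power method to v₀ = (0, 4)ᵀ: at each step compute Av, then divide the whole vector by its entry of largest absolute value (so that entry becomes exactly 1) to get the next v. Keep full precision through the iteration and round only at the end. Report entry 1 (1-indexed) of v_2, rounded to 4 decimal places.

Av0 = (16.00000, 20.00000); divide by 20.00000 → v1 = (0.80000, 1.00000)
Av1 = (4.00000, 8.20000); divide by 8.20000 → v2 = (0.48780, 1.00000)
Requested entry of v2: 80/164 = 0.4878

0.4878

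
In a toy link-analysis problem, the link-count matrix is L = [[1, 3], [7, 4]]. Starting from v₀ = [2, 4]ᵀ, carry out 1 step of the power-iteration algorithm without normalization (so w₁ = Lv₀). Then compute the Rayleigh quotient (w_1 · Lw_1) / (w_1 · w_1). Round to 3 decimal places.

w1 = Lv₀ = (14, 30)
Lw1 = (104, 218)
w1·Lw1 = 14·104 + 30·218 = 7996; w1·w1 = 14·14 + 30·30 = 1096
λ ≈ 7996/1096 = 7.296

7.296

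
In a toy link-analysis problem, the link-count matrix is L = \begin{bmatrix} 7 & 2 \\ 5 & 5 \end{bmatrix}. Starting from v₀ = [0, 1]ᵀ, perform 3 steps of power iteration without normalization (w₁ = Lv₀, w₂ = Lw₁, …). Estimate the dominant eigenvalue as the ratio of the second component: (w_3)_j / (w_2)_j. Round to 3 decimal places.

w1 = Lv₀ = (7·0 + 2·1; 5·0 + 5·1) = (2, 5)
w2 = Lw1 = (7·2 + 2·5; 5·2 + 5·5) = (24, 35)
w3 = Lw2 = (238, 295)
Ratio at component: 295 / 35 = 8.429

8.429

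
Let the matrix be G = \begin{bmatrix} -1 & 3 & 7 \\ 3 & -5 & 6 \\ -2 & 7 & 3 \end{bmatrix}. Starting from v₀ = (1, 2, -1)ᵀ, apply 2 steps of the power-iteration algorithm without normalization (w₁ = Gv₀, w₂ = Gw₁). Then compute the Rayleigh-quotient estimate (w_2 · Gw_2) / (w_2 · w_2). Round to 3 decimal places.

λ ≈ -7.746

w1 = Gv₀ = (-2, -13, 9)
w2 = Gw1 = (26, 113, -60)
Gw2 = (-107, -847, 559)
w2·Gw2 = 26·(-107) + 113·(-847) + (-60)·559 = -132033; w2·w2 = 26·26 + 113·113 + (-60)·(-60) = 17045
λ ≈ -132033/17045 = -7.746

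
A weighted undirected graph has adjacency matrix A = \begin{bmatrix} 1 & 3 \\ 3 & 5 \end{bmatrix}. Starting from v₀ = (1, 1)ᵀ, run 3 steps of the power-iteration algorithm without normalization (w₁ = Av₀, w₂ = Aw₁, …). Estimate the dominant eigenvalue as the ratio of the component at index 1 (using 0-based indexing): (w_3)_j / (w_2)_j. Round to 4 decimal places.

w1 = Av₀ = (1·1 + 3·1; 3·1 + 5·1) = (4, 8)
w2 = Aw1 = (1·4 + 3·8; 3·4 + 5·8) = (28, 52)
w3 = Aw2 = (184, 344)
Ratio at component: 344 / 52 = 6.6154

6.6154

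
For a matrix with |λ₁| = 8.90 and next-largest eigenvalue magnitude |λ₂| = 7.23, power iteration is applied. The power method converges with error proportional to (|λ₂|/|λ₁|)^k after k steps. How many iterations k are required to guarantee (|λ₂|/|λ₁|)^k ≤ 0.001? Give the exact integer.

|λ₂/λ₁| = 7.23/8.90 = 0.81236
Need k ≥ ln(0.001) / ln(0.81236) = -6.9078 / -0.2078 ≈ 33.240
Smallest integer k satisfying the bound: 34

34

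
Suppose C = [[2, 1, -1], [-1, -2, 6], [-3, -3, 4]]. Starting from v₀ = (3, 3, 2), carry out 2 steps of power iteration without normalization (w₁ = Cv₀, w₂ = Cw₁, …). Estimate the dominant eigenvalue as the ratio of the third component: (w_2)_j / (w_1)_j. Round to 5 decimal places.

w1 = Cv₀ = (2·3 + 1·3 + (-1)·2; (-1)·3 + (-2)·3 + 6·2; (-3)·3 + (-3)·3 + 4·2) = (7, 3, -10)
w2 = Cw1 = (2·7 + 1·3 + (-1)·(-10); (-1)·7 + (-2)·3 + 6·(-10); (-3)·7 + (-3)·3 + 4·(-10)) = (27, -73, -70)
Ratio at component: -70 / -10 = 7.00000

7.00000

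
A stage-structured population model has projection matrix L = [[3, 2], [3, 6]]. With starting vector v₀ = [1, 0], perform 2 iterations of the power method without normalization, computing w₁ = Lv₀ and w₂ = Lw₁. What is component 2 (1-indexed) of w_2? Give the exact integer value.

27

w1 = Lv₀ = (3·1 + 2·0; 3·1 + 6·0) = (3, 3)
w2 = Lw1 = (3·3 + 2·3; 3·3 + 6·3) = (15, 27)
The requested component of w2 is 27.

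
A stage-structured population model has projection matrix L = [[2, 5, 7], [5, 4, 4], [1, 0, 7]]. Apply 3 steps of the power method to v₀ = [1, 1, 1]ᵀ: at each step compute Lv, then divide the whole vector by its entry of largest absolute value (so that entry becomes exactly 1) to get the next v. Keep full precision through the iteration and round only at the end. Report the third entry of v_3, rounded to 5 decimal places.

Lv0 = (14.000000, 13.000000, 8.000000); divide by 14.000000 → v1 = (1.000000, 0.928571, 0.571429)
Lv1 = (10.642857, 11.000000, 5.000000); divide by 11.000000 → v2 = (0.967532, 1.000000, 0.454545)
Lv2 = (10.116883, 10.655844, 4.149351); divide by 10.655844 → v3 = (0.949421, 1.000000, 0.389397)
Requested entry of v3: 639/1641 = 0.38940

0.38940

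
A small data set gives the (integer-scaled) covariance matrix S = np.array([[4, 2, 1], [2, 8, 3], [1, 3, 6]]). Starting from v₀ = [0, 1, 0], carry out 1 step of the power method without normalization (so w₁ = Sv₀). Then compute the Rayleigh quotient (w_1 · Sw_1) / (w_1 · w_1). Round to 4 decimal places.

w1 = Sv₀ = (2, 8, 3)
Sw1 = (27, 77, 44)
w1·Sw1 = 2·27 + 8·77 + 3·44 = 802; w1·w1 = 2·2 + 8·8 + 3·3 = 77
λ ≈ 802/77 = 10.4156

10.4156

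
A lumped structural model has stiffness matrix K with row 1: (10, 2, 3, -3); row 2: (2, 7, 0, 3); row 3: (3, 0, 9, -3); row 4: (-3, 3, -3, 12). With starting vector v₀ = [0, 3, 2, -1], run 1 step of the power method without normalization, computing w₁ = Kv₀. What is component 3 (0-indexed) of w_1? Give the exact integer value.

w1 = Kv₀ = (10·0 + 2·3 + 3·2 + (-3)·(-1); 2·0 + 7·3 + 0·2 + 3·(-1); 3·0 + 0·3 + 9·2 + (-3)·(-1); (-3)·0 + 3·3 + (-3)·2 + 12·(-1)) = (15, 18, 21, -9)
The requested component of w1 is -9.

-9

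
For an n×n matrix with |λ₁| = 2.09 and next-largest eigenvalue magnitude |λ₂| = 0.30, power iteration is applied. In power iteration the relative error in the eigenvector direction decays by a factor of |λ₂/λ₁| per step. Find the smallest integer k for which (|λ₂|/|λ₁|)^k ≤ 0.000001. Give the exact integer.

8

|λ₂/λ₁| = 0.30/2.09 = 0.14354
Need k ≥ ln(0.000001) / ln(0.14354) = -13.8155 / -1.9411 ≈ 7.117
Smallest integer k satisfying the bound: 8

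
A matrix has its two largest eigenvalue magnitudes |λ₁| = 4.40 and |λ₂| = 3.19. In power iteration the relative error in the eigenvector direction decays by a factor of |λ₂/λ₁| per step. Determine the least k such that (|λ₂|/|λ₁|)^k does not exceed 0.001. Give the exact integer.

22

|λ₂/λ₁| = 3.19/4.40 = 0.72500
Need k ≥ ln(0.001) / ln(0.72500) = -6.9078 / -0.3216 ≈ 21.480
Smallest integer k satisfying the bound: 22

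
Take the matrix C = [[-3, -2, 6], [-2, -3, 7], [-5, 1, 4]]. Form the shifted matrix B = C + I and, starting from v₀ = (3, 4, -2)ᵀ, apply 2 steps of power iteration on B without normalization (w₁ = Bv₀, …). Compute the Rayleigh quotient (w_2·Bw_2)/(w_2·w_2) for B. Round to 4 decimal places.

μ ≈ -2.9466

B = C + I has rows (-2, -2, 6); (-2, -2, 7); (-5, 1, 5)
w1 = Bv₀ = ((-2)·3 + (-2)·4 + 6·(-2); (-2)·3 + (-2)·4 + 7·(-2); (-5)·3 + 1·4 + 5·(-2)) = (-26, -28, -21)
w2 = Bw1 = ((-2)·(-26) + (-2)·(-28) + 6·(-21); (-2)·(-26) + (-2)·(-28) + 7·(-21); (-5)·(-26) + 1·(-28) + 5·(-21)) = (-18, -39, -3)
Bw2 = (96, 93, 36)
w2·Bw2 = -5463; w2·w2 = 1854; μ ≈ -5463/1854 = -2.9466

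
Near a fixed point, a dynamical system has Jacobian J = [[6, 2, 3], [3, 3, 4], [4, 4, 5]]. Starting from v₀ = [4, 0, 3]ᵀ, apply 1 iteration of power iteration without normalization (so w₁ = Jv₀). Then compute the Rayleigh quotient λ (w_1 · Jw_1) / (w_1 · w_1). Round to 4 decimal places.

w1 = Jv₀ = (33, 24, 31)
Jw1 = (339, 295, 383)
w1·Jw1 = 33·339 + 24·295 + 31·383 = 30140; w1·w1 = 33·33 + 24·24 + 31·31 = 2626
λ ≈ 30140/2626 = 11.4775

11.4775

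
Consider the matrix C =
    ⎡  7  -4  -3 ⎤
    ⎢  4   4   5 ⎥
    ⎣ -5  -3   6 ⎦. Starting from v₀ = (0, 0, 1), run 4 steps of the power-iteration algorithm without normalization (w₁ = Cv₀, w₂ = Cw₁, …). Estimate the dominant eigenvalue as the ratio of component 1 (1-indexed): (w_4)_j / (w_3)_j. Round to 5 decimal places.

λ ≈ 9.34027

w1 = Cv₀ = (-3, 5, 6)
w2 = Cw1 = (-59, 38, 36)
w3 = Cw2 = (-673, 96, 397)
w4 = Cw3 = (-6286, -323, 5459)
Ratio at component: -6286 / -673 = 9.34027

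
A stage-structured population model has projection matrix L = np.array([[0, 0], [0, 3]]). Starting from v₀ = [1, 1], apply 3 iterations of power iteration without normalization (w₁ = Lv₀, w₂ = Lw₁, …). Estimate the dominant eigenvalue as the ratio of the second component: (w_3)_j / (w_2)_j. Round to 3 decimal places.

3.000

w1 = Lv₀ = (0·1 + 0·1; 0·1 + 3·1) = (0, 3)
w2 = Lw1 = (0·0 + 0·3; 0·0 + 3·3) = (0, 9)
w3 = Lw2 = (0, 27)
Ratio at component: 27 / 9 = 3.000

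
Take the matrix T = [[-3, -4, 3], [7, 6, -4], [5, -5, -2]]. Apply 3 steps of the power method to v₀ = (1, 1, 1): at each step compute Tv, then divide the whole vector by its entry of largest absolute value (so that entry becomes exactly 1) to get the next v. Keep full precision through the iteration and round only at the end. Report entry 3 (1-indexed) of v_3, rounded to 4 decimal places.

-0.8319

Tv0 = (-4.00000, 9.00000, -2.00000); divide by 9.00000 → v1 = (-0.44444, 1.00000, -0.22222)
Tv1 = (-3.33333, 3.77778, -6.77778); divide by -6.77778 → v2 = (0.49180, -0.55738, 1.00000)
Tv2 = (3.75410, -3.90164, 3.24590); divide by -3.90164 → v3 = (-0.96218, 1.00000, -0.83193)
Requested entry of v3: -198/238 = -0.8319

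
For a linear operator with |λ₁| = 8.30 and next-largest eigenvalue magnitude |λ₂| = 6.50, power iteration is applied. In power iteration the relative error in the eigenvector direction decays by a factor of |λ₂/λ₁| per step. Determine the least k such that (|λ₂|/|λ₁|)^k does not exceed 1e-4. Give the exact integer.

38

|λ₂/λ₁| = 6.50/8.30 = 0.78313
Need k ≥ ln(1e-4) / ln(0.78313) = -9.2103 / -0.2445 ≈ 37.677
Smallest integer k satisfying the bound: 38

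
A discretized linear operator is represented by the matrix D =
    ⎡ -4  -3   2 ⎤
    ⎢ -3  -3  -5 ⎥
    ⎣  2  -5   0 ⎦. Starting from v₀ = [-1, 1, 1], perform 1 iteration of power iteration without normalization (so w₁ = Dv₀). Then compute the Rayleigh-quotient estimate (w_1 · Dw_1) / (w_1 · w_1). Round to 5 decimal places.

w1 = Dv₀ = ((-4)·(-1) + (-3)·1 + 2·1; (-3)·(-1) + (-3)·1 + (-5)·1; 2·(-1) + (-5)·1 + 0·1) = (3, -5, -7)
Dw1 = (-11, 41, 31)
w1·Dw1 = 3·(-11) + (-5)·41 + (-7)·31 = -455; w1·w1 = 3·3 + (-5)·(-5) + (-7)·(-7) = 83
λ ≈ -455/83 = -5.48193

-5.48193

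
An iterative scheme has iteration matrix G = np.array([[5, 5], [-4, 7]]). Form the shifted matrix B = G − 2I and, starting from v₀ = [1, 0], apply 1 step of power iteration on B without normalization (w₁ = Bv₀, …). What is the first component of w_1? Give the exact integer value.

3

B = G − 2I has rows (3, 5); (-4, 5)
w1 = Bv₀ = (3, -4)
Requested component of w1: 3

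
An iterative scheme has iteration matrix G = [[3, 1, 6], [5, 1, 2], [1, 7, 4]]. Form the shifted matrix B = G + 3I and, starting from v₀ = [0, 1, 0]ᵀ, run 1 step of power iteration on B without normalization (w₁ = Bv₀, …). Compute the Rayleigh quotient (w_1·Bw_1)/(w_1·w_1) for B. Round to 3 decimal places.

11.182

B = G + 3I has rows (6, 1, 6); (5, 4, 2); (1, 7, 7)
w1 = Bv₀ = (1, 4, 7)
Bw1 = (52, 35, 78)
w1·Bw1 = 738; w1·w1 = 66; μ ≈ 738/66 = 11.182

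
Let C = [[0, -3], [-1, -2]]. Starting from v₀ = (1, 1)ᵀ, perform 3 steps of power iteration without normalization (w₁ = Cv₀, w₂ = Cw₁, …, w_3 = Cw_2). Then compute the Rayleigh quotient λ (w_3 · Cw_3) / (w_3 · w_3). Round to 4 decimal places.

λ ≈ -3.0000

w1 = Cv₀ = (-3, -3)
w2 = Cw1 = (9, 9)
w3 = Cw2 = (-27, -27)
Cw3 = (81, 81)
w3·Cw3 = (-27)·81 + (-27)·81 = -4374; w3·w3 = (-27)·(-27) + (-27)·(-27) = 1458
λ ≈ -4374/1458 = -3.0000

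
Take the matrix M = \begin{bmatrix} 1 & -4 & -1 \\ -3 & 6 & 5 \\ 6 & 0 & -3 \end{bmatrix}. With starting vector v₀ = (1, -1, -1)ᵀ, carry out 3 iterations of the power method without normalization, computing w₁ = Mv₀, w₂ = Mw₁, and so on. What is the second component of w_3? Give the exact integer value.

w1 = Mv₀ = (1·1 + (-4)·(-1) + (-1)·(-1); (-3)·1 + 6·(-1) + 5·(-1); 6·1 + 0·(-1) + (-3)·(-1)) = (6, -14, 9)
w2 = Mw1 = (1·6 + (-4)·(-14) + (-1)·9; (-3)·6 + 6·(-14) + 5·9; 6·6 + 0·(-14) + (-3)·9) = (53, -57, 9)
w3 = Mw2 = (272, -456, 291)
The requested component of w3 is -456.

-456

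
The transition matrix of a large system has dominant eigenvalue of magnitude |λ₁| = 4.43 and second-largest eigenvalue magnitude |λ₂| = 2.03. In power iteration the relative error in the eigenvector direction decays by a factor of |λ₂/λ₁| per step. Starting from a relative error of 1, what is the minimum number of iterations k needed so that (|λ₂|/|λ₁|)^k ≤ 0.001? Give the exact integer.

|λ₂/λ₁| = 2.03/4.43 = 0.45824
Need k ≥ ln(0.001) / ln(0.45824) = -6.9078 / -0.7804 ≈ 8.852
Smallest integer k satisfying the bound: 9

9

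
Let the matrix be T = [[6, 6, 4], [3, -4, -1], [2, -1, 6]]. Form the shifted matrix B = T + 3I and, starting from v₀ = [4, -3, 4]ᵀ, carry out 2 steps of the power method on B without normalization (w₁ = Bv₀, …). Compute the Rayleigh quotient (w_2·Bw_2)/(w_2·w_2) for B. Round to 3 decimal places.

μ ≈ 12.248

B = T + 3I has rows (9, 6, 4); (3, -1, -1); (2, -1, 9)
w1 = Bv₀ = (9·4 + 6·(-3) + 4·4; 3·4 + (-1)·(-3) + (-1)·4; 2·4 + (-1)·(-3) + 9·4) = (34, 11, 47)
w2 = Bw1 = (9·34 + 6·11 + 4·47; 3·34 + (-1)·11 + (-1)·47; 2·34 + (-1)·11 + 9·47) = (560, 44, 480)
Bw2 = (7224, 1156, 5396)
w2·Bw2 = 6686384; w2·w2 = 545936; μ ≈ 6686384/545936 = 12.248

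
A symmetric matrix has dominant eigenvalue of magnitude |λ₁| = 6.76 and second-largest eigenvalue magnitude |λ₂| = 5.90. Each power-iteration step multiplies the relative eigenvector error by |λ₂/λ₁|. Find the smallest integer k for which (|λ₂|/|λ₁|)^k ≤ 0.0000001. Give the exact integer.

119

|λ₂/λ₁| = 5.90/6.76 = 0.87278
Need k ≥ ln(0.0000001) / ln(0.87278) = -16.1181 / -0.1361 ≈ 118.454
Smallest integer k satisfying the bound: 119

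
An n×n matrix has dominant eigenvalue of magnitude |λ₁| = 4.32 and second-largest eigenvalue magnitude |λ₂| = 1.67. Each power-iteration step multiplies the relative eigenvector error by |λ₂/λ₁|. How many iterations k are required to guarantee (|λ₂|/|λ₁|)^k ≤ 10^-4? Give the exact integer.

10

|λ₂/λ₁| = 1.67/4.32 = 0.38657
Need k ≥ ln(10^-4) / ln(0.38657) = -9.2103 / -0.9504 ≈ 9.691
Smallest integer k satisfying the bound: 10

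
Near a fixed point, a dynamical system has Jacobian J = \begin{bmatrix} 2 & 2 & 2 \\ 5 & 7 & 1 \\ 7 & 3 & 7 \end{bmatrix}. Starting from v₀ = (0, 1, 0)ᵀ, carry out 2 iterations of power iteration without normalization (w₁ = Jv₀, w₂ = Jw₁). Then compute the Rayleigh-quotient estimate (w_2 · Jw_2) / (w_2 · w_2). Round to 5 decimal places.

11.43621

w1 = Jv₀ = (2·0 + 2·1 + 2·0; 5·0 + 7·1 + 1·0; 7·0 + 3·1 + 7·0) = (2, 7, 3)
w2 = Jw1 = (2·2 + 2·7 + 2·3; 5·2 + 7·7 + 1·3; 7·2 + 3·7 + 7·3) = (24, 62, 56)
Jw2 = (284, 610, 746)
w2·Jw2 = 24·284 + 62·610 + 56·746 = 86412; w2·w2 = 24·24 + 62·62 + 56·56 = 7556
λ ≈ 86412/7556 = 11.43621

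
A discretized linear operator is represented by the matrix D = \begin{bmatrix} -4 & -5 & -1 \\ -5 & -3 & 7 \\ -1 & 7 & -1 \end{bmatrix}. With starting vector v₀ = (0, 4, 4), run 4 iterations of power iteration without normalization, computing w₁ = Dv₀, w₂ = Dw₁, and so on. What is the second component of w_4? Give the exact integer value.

17120

w1 = Dv₀ = ((-4)·0 + (-5)·4 + (-1)·4; (-5)·0 + (-3)·4 + 7·4; (-1)·0 + 7·4 + (-1)·4) = (-24, 16, 24)
w2 = Dw1 = ((-4)·(-24) + (-5)·16 + (-1)·24; (-5)·(-24) + (-3)·16 + 7·24; (-1)·(-24) + 7·16 + (-1)·24) = (-8, 240, 112)
w3 = Dw2 = (-1280, 104, 1576)
w4 = Dw3 = (3024, 17120, 432)
The requested component of w4 is 17120.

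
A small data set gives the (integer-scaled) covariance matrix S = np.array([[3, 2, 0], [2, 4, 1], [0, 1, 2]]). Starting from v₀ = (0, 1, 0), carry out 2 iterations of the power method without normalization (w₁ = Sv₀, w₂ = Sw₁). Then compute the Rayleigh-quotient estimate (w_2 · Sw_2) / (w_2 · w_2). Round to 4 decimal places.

λ ≈ 5.7236

w1 = Sv₀ = (2, 4, 1)
w2 = Sw1 = (14, 21, 6)
Sw2 = (84, 118, 33)
w2·Sw2 = 14·84 + 21·118 + 6·33 = 3852; w2·w2 = 14·14 + 21·21 + 6·6 = 673
λ ≈ 3852/673 = 5.7236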